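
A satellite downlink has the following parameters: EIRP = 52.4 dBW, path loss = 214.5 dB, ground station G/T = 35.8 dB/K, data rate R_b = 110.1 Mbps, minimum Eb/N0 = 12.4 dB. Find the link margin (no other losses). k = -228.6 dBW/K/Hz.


C/N0 = EIRP - FSPL + G/T - k = 52.4 - 214.5 + 35.8 - (-228.6)
C/N0 = 102.3000 dB-Hz
R_b = 110.1 Mbps = 1.101e+08 bps -> 10*log10(R_b) = 80.4179 dB-Hz
Eb/N0 = C/N0 - 10*log10(R_b) = 102.3000 - 80.4179 = 21.8821 dB
Margin = Eb/N0 - Eb/N0_req = 21.8821 - 12.4 = 9.4821 dB (link closes)

9.4821 dB


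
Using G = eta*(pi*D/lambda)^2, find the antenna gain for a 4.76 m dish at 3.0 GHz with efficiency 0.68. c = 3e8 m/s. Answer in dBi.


lambda = c/f = 3e8 / 3.0e+09 = 0.1000 m
G = eta*(pi*D/lambda)^2 = 0.68*(pi*4.76/0.1000)^2
G = 15206.2653 (linear)
G = 10*log10(15206.2653) = 41.8202 dBi

41.8202 dBi


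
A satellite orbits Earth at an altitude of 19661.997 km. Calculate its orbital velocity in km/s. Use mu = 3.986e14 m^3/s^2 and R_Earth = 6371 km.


r = R_E + alt = 6371.0 + 19661.997 = 26032.9970 km = 2.6032997e+07 m
v = sqrt(mu/r) = sqrt(3.986e14 / 2.6032997e+07) = 3912.9704 m/s = 3.9130 km/s

3.9130 km/s


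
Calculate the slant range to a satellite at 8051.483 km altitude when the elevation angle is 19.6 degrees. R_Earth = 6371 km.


h = 8051.483 km, el = 19.6 deg
d = -R_E*sin(el) + sqrt((R_E*sin(el))^2 + 2*R_E*h + h^2)
d = -6371.0000*sin(0.3420845) + sqrt((6371.0000*0.3354516)^2 + 2*6371.0000*8051.483 + 8051.483^2)
d = 10977.1751 km

10977.1751 km


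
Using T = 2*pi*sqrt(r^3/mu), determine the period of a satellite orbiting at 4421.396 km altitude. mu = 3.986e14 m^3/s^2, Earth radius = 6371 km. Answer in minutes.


r = 10792.3960 km = 1.0792396e+07 m
T = 2*pi*sqrt(r^3/mu) = 2*pi*sqrt(1.2570531e+21 / 3.986e14)
T = 11158.0430 s = 185.9674 min

185.9674 minutes


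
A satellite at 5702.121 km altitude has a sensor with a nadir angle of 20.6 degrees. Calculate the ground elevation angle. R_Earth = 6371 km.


r = R_E + alt = 12073.1210 km
Law of sines in the satellite / Earth-center / ground-point triangle:
  sin(nadir)/R_E = sin(90 + el)/r  =>  cos(el) = (r/R_E)*sin(nadir)
cos(el) = (12073.1210 / 6371.0000) * sin(20.6 deg) = 0.6667441
el = arccos(0.6667441) = 48.1837 deg
(Earth-central angle = 90 - nadir - el = 21.2163 deg)

48.1837 degrees


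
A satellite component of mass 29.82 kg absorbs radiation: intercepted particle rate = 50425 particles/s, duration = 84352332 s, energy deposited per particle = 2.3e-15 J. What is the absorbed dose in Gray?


Total energy deposited = rate * time * E_per
  = 50425 * 84352332 * 2.3e-15 = 0.009782973 J
Dose = E_total / mass = 0.009782973 / 29.82
Dose = 3.2806749e-04 Gy

3.2807e-04 Gy


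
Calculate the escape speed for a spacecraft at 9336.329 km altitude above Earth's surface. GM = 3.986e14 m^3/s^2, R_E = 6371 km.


r = 6371.0 + 9336.329 = 15707.3290 km = 1.5707329e+07 m
v_esc = sqrt(2*mu/r) = sqrt(2*3.986e14 / 1.5707329e+07)
v_esc = 7124.1405 m/s = 7.1241 km/s

7.1241 km/s


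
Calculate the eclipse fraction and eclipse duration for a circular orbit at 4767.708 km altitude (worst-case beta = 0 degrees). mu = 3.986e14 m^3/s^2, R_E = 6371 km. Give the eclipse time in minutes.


r = 11138.7080 km
T = 194.9899 min
Eclipse fraction = arcsin(R_E/r)/pi = arcsin(6371.0000/11138.7080)/pi
= arcsin(0.5719694)/pi = 0.1938204
Eclipse duration = 0.1938204 * 194.9899 = 37.7930 min

37.7930 minutes


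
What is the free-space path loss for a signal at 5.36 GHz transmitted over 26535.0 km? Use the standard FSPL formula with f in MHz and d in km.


f = 5.36 GHz = 5360.0000 MHz
d = 26535.0 km
FSPL = 32.44 + 20*log10(5360.0000) + 20*log10(26535.0)
FSPL = 32.44 + 74.5833 + 88.4764
FSPL = 195.4997 dB

195.4997 dB


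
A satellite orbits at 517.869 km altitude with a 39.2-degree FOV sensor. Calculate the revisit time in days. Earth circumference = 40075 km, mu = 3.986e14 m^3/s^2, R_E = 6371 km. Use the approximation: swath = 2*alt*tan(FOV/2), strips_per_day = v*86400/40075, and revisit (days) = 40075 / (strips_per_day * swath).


swath = 2*517.869*tan(0.3420845) = 368.8097 km
v = sqrt(mu/r) = 7606.6719 m/s = 7.6067 km/s
strips/day = v*86400/40075 = 7.6067*86400/40075 = 16.3997
coverage/day = strips * swath = 16.3997 * 368.8097 = 6048.3546 km
revisit = 40075 / 6048.3546 = 6.6258 days

6.6258 days


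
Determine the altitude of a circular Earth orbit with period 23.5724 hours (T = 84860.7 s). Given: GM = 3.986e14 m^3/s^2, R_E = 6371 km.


T = 84860.7 s
r = (mu*T^2/(4*pi^2))^(1/3) = (3.986e14 * 84860.7^2 / (4*pi^2))^(1/3)
r = 4.1737868e+07 m = 41737.8678 km
alt = r - R_E = 41737.8678 - 6371 = 35366.8678 km

35366.8678 km


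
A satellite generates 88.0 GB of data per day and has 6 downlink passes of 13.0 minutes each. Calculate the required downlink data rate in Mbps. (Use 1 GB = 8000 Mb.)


total contact time = 6 * 13.0 * 60 = 4680.0000 s
data = 88.0 GB = 704000.0000 Mb
rate = 704000.0000 / 4680.0000 = 150.4274 Mbps

150.4274 Mbps


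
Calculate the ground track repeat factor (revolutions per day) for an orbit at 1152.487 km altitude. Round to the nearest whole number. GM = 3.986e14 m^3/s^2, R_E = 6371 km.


r = 7.523487e+06 m
T = 2*pi*sqrt(r^3/mu) = 6494.4142 s = 108.2402 min
revs/day = 1440 / 108.2402 = 13.3037
Rounded: 13 revolutions per day

13 revolutions per day


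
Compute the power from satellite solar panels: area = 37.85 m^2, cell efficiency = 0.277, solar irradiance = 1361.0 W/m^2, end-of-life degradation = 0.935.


P = area * eta * S * degradation
P = 37.85 * 0.277 * 1361.0 * 0.935
P = 13341.8296 W

13341.8296 W


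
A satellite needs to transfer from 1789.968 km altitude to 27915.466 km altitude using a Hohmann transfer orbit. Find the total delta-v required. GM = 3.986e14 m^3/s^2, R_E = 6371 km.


r1 = 8160.9680 km = 8.160968e+06 m
r2 = 34286.4660 km = 3.4286466e+07 m
dv1 = sqrt(mu/r1)*(sqrt(2*r2/(r1+r2)) - 1) = 1894.0479 m/s
dv2 = sqrt(mu/r2)*(1 - sqrt(2*r1/(r1+r2))) = 1295.3264 m/s
total dv = |dv1| + |dv2| = 1894.0479 + 1295.3264 = 3189.3743 m/s = 3.1894 km/s

3.1894 km/s


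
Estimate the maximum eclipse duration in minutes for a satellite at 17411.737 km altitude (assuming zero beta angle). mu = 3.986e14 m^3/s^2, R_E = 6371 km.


r = 23782.7370 km
T = 608.3489 min
Eclipse fraction = arcsin(R_E/r)/pi = arcsin(6371.0000/23782.7370)/pi
= arcsin(0.2678834)/pi = 0.08632419
Eclipse duration = 0.08632419 * 608.3489 = 52.5152 min

52.5152 minutes


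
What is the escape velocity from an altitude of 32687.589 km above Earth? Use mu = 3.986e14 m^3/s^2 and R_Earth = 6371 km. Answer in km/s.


r = 6371.0 + 32687.589 = 39058.5890 km = 3.9058589e+07 m
v_esc = sqrt(2*mu/r) = sqrt(2*3.986e14 / 3.9058589e+07)
v_esc = 4517.7830 m/s = 4.5178 km/s

4.5178 km/s


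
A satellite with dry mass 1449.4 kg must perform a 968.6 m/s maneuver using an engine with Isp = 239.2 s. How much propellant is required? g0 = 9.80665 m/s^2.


ve = Isp * g0 = 239.2 * 9.80665 = 2345.750680 m/s
mass ratio = exp(dv/ve) = exp(968.6/2345.750680) = 1.51121937
m_prop = m_dry * (mr - 1) = 1449.4 * (1.51121937 - 1)
m_prop = 740.9614 kg

740.9614 kg


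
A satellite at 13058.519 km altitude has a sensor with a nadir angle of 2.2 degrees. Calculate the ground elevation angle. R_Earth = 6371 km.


r = R_E + alt = 19429.5190 km
Law of sines in the satellite / Earth-center / ground-point triangle:
  sin(nadir)/R_E = sin(90 + el)/r  =>  cos(el) = (r/R_E)*sin(nadir)
cos(el) = (19429.5190 / 6371.0000) * sin(2.2 deg) = 0.1170706
el = arccos(0.1170706) = 83.2769 deg
(Earth-central angle = 90 - nadir - el = 4.5231 deg)

83.2769 degrees


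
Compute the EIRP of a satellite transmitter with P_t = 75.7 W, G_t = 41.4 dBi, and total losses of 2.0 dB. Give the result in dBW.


Pt = 75.7 W = 18.7910 dBW
EIRP = Pt_dBW + Gt - losses = 18.7910 + 41.4 - 2.0 = 58.1910 dBW

58.1910 dBW


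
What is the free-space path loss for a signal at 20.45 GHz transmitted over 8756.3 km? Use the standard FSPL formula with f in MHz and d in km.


f = 20.45 GHz = 20450.0000 MHz
d = 8756.3 km
FSPL = 32.44 + 20*log10(20450.0000) + 20*log10(8756.3)
FSPL = 32.44 + 86.2139 + 78.8464
FSPL = 197.5003 dB

197.5003 dB


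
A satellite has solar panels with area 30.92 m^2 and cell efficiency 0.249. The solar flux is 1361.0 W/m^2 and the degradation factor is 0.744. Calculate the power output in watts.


P = area * eta * S * degradation
P = 30.92 * 0.249 * 1361.0 * 0.744
P = 7795.9652 W

7795.9652 W


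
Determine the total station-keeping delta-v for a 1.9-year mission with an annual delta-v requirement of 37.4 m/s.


dV = rate * years = 37.4 * 1.9
dV = 71.0600 m/s

71.0600 m/s


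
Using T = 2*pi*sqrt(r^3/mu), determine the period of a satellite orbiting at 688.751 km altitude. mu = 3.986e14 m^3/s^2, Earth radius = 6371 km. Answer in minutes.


r = 7059.7510 km = 7.059751e+06 m
T = 2*pi*sqrt(r^3/mu) = 2*pi*sqrt(3.5185858e+20 / 3.986e14)
T = 5903.3060 s = 98.3884 min

98.3884 minutes


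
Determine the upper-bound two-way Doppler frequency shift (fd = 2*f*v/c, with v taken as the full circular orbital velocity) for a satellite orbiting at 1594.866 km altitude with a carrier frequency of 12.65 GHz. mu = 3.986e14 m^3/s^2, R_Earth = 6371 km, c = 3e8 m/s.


r = 7.965866e+06 m
v = sqrt(mu/r) = 7073.7898 m/s (worst-case radial velocity)
f = 12.65 GHz = 1.265e+10 Hz
fd = 2*f*v/c = 2*1.265e+10*7073.7898/3.0e+08
fd = 596556.2710 Hz

596556.2710 Hz


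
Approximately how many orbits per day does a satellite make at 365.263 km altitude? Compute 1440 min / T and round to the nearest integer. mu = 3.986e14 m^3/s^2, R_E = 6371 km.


r = 6.736263e+06 m
T = 2*pi*sqrt(r^3/mu) = 5502.2431 s = 91.7041 min
revs/day = 1440 / 91.7041 = 15.7027
Rounded: 16 revolutions per day

16 revolutions per day


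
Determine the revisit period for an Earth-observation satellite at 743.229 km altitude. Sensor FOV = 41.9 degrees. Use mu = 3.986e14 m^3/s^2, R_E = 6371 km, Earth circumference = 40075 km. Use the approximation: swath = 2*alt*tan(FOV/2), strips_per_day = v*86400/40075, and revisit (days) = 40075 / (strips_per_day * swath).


swath = 2*743.229*tan(0.3656465) = 569.1099 km
v = sqrt(mu/r) = 7485.2227 m/s = 7.4852 km/s
strips/day = v*86400/40075 = 7.4852*86400/40075 = 16.1378
coverage/day = strips * swath = 16.1378 * 569.1099 = 9184.1953 km
revisit = 40075 / 9184.1953 = 4.3635 days

4.3635 days


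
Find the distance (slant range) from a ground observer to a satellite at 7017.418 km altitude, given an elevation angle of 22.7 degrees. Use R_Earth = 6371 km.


h = 7017.418 km, el = 22.7 deg
d = -R_E*sin(el) + sqrt((R_E*sin(el))^2 + 2*R_E*h + h^2)
d = -6371.0000*sin(0.3961897) + sqrt((6371.0000*0.385906)^2 + 2*6371.0000*7017.418 + 7017.418^2)
d = 9570.7253 km

9570.7253 km


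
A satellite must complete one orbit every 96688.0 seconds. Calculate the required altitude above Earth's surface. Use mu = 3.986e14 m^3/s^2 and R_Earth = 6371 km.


T = 96688.0 s
r = (mu*T^2/(4*pi^2))^(1/3) = (3.986e14 * 96688.0^2 / (4*pi^2))^(1/3)
r = 4.553104e+07 m = 45531.0400 km
alt = r - R_E = 45531.0400 - 6371 = 39160.0400 km

39160.0400 km


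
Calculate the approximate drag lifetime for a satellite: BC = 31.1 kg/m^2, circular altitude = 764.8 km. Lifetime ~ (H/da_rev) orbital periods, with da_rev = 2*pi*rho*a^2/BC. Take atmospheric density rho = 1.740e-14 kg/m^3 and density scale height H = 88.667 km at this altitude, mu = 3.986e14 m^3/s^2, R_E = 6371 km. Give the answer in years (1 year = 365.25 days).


a = R_E + alt = 7135.8000 km = 7.1358e+06 m
da_rev = 2*pi*rho*a^2/BC = 2*pi*1.740e-14*(7.1358e+06)^2/31.1 = 0.179000427 m per revolution
N = H/da_rev = 88667.0000 m / 0.179000427 m = 495345.1880 revolutions
P = 2*pi*sqrt(a^3/mu) = 5998.9498 s
lifetime = N*P = 495345.1880 * 5998.9498 = 2.9715509e+09 s = 34392.9502 days
years = 34392.9502 / 365.25 = 94.1628 years

94.1628 years


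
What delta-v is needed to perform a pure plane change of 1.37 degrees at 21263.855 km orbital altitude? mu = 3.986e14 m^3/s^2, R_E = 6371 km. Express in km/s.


r = 27634.8550 km = 2.7634855e+07 m
V = sqrt(mu/r) = 3797.8696 m/s
di = 1.37 deg = 0.02391101 rad
dV = 2*V*sin(di/2) = 2*3797.8696*sin(0.01195551)
dV = 90.8087 m/s = 0.09080874 km/s

0.0908 km/s


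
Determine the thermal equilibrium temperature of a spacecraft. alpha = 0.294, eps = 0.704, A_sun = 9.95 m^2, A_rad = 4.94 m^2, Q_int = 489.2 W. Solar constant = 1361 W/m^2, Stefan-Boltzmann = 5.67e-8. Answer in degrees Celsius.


Numerator = alpha*S*A_sun + Q_int = 0.294*1361*9.95 + 489.2 = 4470.5333 W
Denominator = eps*sigma*A_rad = 0.704*5.67e-8*4.94 = 1.9718899e-07 W/K^4
T^4 = 2.2671313e+10 K^4
T = 388.0335 K = 114.8835 C

114.8835 degrees Celsius


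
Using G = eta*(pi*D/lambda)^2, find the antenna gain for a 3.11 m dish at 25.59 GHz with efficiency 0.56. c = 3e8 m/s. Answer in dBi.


lambda = c/f = 3e8 / 2.559e+10 = 0.01172333 m
G = eta*(pi*D/lambda)^2 = 0.56*(pi*3.11/0.01172333)^2
G = 388961.4968 (linear)
G = 10*log10(388961.4968) = 55.8991 dBi

55.8991 dBi


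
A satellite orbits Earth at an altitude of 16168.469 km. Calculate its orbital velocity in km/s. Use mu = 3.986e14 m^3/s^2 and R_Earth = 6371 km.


r = R_E + alt = 6371.0 + 16168.469 = 22539.4690 km = 2.2539469e+07 m
v = sqrt(mu/r) = sqrt(3.986e14 / 2.2539469e+07) = 4205.2983 m/s = 4.2053 km/s

4.2053 km/s


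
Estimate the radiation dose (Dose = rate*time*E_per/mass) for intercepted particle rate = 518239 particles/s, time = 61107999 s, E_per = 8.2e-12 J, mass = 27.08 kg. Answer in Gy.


Total energy deposited = rate * time * E_per
  = 518239 * 61107999 * 8.2e-12 = 259.6821 J
Dose = E_total / mass = 259.6821 / 27.08
Dose = 9.5894 Gy

9.5894 Gy


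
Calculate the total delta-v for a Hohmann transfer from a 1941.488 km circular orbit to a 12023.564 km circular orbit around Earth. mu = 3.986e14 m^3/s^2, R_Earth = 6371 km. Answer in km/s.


r1 = 8312.4880 km = 8.312488e+06 m
r2 = 18394.5640 km = 1.8394564e+07 m
dv1 = sqrt(mu/r1)*(sqrt(2*r2/(r1+r2)) - 1) = 1202.6330 m/s
dv2 = sqrt(mu/r2)*(1 - sqrt(2*r1/(r1+r2))) = 982.2946 m/s
total dv = |dv1| + |dv2| = 1202.6330 + 982.2946 = 2184.9276 m/s = 2.1849 km/s

2.1849 km/s


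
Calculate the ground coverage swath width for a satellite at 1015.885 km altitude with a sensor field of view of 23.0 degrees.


FOV = 23.0 deg = 0.4014257 rad
swath = 2 * alt * tan(FOV/2) = 2 * 1015.885 * tan(0.2007129)
swath = 2 * 1015.885 * 0.2034523
swath = 413.3683 km

413.3683 km


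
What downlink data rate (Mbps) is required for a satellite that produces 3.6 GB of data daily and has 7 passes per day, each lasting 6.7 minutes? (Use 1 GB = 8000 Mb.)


total contact time = 7 * 6.7 * 60 = 2814.0000 s
data = 3.6 GB = 28800.0000 Mb
rate = 28800.0000 / 2814.0000 = 10.2345 Mbps

10.2345 Mbps


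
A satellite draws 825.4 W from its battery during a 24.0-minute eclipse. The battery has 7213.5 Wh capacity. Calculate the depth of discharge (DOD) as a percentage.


E_used = P * t / 60 = 825.4 * 24.0 / 60 = 330.1600 Wh
DOD = E_used / E_total * 100 = 330.1600 / 7213.5 * 100
DOD = 4.5770 %

4.5770 %


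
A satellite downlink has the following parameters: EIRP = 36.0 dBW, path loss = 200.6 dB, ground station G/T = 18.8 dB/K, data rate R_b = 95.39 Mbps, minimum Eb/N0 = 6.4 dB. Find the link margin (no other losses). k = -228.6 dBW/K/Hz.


C/N0 = EIRP - FSPL + G/T - k = 36.0 - 200.6 + 18.8 - (-228.6)
C/N0 = 82.8000 dB-Hz
R_b = 95.39 Mbps = 9.539e+07 bps -> 10*log10(R_b) = 79.7950 dB-Hz
Eb/N0 = C/N0 - 10*log10(R_b) = 82.8000 - 79.7950 = 3.0050 dB
Margin = Eb/N0 - Eb/N0_req = 3.0050 - 6.4 = -3.3950 dB (negative margin: link does not close)

-3.3950 dB


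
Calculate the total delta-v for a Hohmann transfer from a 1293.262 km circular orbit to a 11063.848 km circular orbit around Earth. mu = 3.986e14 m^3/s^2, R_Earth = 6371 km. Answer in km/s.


r1 = 7664.2620 km = 7.664262e+06 m
r2 = 17434.8480 km = 1.7434848e+07 m
dv1 = sqrt(mu/r1)*(sqrt(2*r2/(r1+r2)) - 1) = 1288.5547 m/s
dv2 = sqrt(mu/r2)*(1 - sqrt(2*r1/(r1+r2))) = 1044.8153 m/s
total dv = |dv1| + |dv2| = 1288.5547 + 1044.8153 = 2333.3700 m/s = 2.3334 km/s

2.3334 km/s


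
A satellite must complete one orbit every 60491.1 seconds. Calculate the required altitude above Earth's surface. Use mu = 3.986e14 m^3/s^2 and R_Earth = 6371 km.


T = 60491.1 s
r = (mu*T^2/(4*pi^2))^(1/3) = (3.986e14 * 60491.1^2 / (4*pi^2))^(1/3)
r = 3.3305823e+07 m = 33305.8233 km
alt = r - R_E = 33305.8233 - 6371 = 26934.8233 km

26934.8233 km


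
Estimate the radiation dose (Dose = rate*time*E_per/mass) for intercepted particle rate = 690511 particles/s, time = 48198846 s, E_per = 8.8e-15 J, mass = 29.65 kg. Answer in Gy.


Total energy deposited = rate * time * E_per
  = 690511 * 48198846 * 8.8e-15 = 0.2928801 J
Dose = E_total / mass = 0.2928801 / 29.65
Dose = 0.009877913 Gy

0.0099 Gy


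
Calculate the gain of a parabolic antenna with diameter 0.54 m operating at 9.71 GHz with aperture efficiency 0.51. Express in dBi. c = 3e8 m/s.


lambda = c/f = 3e8 / 9.71e+09 = 0.03089598 m
G = eta*(pi*D/lambda)^2 = 0.51*(pi*0.54/0.03089598)^2
G = 1537.6355 (linear)
G = 10*log10(1537.6355) = 31.8685 dBi

31.8685 dBi


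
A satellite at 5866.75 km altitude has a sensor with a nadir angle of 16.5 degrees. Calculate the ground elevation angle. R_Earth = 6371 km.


r = R_E + alt = 12237.7500 km
Law of sines in the satellite / Earth-center / ground-point triangle:
  sin(nadir)/R_E = sin(90 + el)/r  =>  cos(el) = (r/R_E)*sin(nadir)
cos(el) = (12237.7500 / 6371.0000) * sin(16.5 deg) = 0.5455515
el = arccos(0.5455515) = 56.9376 deg
(Earth-central angle = 90 - nadir - el = 16.5624 deg)

56.9376 degrees


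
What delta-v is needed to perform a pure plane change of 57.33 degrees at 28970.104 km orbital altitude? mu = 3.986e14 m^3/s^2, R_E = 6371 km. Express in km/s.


r = 35341.1040 km = 3.5341104e+07 m
V = sqrt(mu/r) = 3358.3704 m/s
di = 57.33 deg = 1.0006 rad
dV = 2*V*sin(di/2) = 2*3358.3704*sin(0.5002986)
dV = 3221.9372 m/s = 3.2219 km/s

3.2219 km/s


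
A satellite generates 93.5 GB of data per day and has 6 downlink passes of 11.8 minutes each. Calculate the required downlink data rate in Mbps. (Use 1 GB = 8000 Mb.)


total contact time = 6 * 11.8 * 60 = 4248.0000 s
data = 93.5 GB = 748000.0000 Mb
rate = 748000.0000 / 4248.0000 = 176.0829 Mbps

176.0829 Mbps


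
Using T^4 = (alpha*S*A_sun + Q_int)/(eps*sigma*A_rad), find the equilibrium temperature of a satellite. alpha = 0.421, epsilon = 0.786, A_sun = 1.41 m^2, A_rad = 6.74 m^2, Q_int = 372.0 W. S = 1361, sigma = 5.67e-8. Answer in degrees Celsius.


Numerator = alpha*S*A_sun + Q_int = 0.421*1361*1.41 + 372.0 = 1179.9032 W
Denominator = eps*sigma*A_rad = 0.786*5.67e-8*6.74 = 3.0037619e-07 W/K^4
T^4 = 3.928085e+09 K^4
T = 250.3486 K = -22.8014 C

-22.8014 degrees Celsius


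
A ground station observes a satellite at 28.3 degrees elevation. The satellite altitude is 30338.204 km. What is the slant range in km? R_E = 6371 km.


h = 30338.204 km, el = 28.3 deg
d = -R_E*sin(el) + sqrt((R_E*sin(el))^2 + 2*R_E*h + h^2)
d = -6371.0000*sin(0.4939282) + sqrt((6371.0000*0.4740882)^2 + 2*6371.0000*30338.204 + 30338.204^2)
d = 33257.6618 km

33257.6618 km


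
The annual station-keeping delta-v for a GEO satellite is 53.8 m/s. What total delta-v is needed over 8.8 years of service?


dV = rate * years = 53.8 * 8.8
dV = 473.4400 m/s

473.4400 m/s


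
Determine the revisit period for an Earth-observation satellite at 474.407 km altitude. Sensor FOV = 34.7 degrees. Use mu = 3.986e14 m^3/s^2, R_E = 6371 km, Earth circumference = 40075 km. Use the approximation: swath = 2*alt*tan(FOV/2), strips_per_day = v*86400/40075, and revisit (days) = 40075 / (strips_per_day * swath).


swath = 2*474.407*tan(0.3028146) = 296.4312 km
v = sqrt(mu/r) = 7630.7814 m/s = 7.6308 km/s
strips/day = v*86400/40075 = 7.6308*86400/40075 = 16.4516
coverage/day = strips * swath = 16.4516 * 296.4312 = 4876.7800 km
revisit = 40075 / 4876.7800 = 8.2175 days

8.2175 days


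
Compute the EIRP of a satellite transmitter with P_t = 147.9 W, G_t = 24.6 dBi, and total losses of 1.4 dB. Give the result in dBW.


Pt = 147.9 W = 21.6997 dBW
EIRP = Pt_dBW + Gt - losses = 21.6997 + 24.6 - 1.4 = 44.8997 dBW

44.8997 dBW


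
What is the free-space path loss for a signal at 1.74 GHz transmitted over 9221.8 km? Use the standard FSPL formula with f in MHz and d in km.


f = 1.74 GHz = 1740.0000 MHz
d = 9221.8 km
FSPL = 32.44 + 20*log10(1740.0000) + 20*log10(9221.8)
FSPL = 32.44 + 64.8110 + 79.2963
FSPL = 176.5473 dB

176.5473 dB


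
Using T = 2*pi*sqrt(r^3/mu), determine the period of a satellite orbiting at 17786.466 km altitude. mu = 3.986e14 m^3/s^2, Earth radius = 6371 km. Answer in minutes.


r = 24157.4660 km = 2.4157466e+07 m
T = 2*pi*sqrt(r^3/mu) = 2*pi*sqrt(1.409789e+22 / 3.986e14)
T = 37367.0047 s = 622.7834 min

622.7834 minutes


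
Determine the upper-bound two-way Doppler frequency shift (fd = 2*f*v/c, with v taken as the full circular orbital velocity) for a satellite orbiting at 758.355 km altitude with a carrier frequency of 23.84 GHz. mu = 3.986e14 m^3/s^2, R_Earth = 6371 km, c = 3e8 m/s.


r = 7.129355e+06 m
v = sqrt(mu/r) = 7477.2780 m/s (worst-case radial velocity)
f = 23.84 GHz = 2.384e+10 Hz
fd = 2*f*v/c = 2*2.384e+10*7477.2780/3.0e+08
fd = 1.1883887e+06 Hz

1.1884e+06 Hz


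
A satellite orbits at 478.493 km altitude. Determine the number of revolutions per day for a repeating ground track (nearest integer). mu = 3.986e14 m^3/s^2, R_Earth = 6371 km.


r = 6.849493e+06 m
T = 2*pi*sqrt(r^3/mu) = 5641.5554 s = 94.0259 min
revs/day = 1440 / 94.0259 = 15.3149
Rounded: 15 revolutions per day

15 revolutions per day


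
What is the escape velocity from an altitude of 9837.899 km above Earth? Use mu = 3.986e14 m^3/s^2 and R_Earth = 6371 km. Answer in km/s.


r = 6371.0 + 9837.899 = 16208.8990 km = 1.6208899e+07 m
v_esc = sqrt(2*mu/r) = sqrt(2*3.986e14 / 1.6208899e+07)
v_esc = 7013.0492 m/s = 7.0130 km/s

7.0130 km/s


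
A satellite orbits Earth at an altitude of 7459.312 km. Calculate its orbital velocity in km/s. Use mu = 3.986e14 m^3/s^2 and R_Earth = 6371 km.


r = R_E + alt = 6371.0 + 7459.312 = 13830.3120 km = 1.3830312e+07 m
v = sqrt(mu/r) = sqrt(3.986e14 / 1.3830312e+07) = 5368.4963 m/s = 5.3685 km/s

5.3685 km/s


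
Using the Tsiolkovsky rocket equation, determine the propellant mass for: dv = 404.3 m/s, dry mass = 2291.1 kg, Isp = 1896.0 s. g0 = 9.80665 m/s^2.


ve = Isp * g0 = 1896.0 * 9.80665 = 18593.408400 m/s
mass ratio = exp(dv/ve) = exp(404.3/18593.408400) = 1.02198239
m_prop = m_dry * (mr - 1) = 2291.1 * (1.02198239 - 1)
m_prop = 50.3639 kg

50.3639 kg


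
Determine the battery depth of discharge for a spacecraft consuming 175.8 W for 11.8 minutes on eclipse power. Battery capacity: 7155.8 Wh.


E_used = P * t / 60 = 175.8 * 11.8 / 60 = 34.5740 Wh
DOD = E_used / E_total * 100 = 34.5740 / 7155.8 * 100
DOD = 0.4831605 %

0.4832 %


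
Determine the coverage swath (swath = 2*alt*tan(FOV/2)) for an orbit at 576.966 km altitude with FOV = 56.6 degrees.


FOV = 56.6 deg = 0.9878564 rad
swath = 2 * alt * tan(FOV/2) = 2 * 576.966 * tan(0.4939282)
swath = 2 * 576.966 * 0.5384445
swath = 621.3284 km

621.3284 km


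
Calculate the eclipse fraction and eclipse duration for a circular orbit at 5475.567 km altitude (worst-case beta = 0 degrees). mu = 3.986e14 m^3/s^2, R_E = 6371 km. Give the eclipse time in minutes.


r = 11846.5670 km
T = 213.8694 min
Eclipse fraction = arcsin(R_E/r)/pi = arcsin(6371.0000/11846.5670)/pi
= arcsin(0.5377929)/pi = 0.1807418
Eclipse duration = 0.1807418 * 213.8694 = 38.6551 min

38.6551 minutes


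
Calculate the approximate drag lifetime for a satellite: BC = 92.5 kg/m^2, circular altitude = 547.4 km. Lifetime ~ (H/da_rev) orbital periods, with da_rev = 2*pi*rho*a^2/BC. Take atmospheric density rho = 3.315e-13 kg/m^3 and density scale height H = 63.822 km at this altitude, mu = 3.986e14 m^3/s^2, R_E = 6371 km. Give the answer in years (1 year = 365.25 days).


a = R_E + alt = 6918.4000 km = 6.9184e+06 m
da_rev = 2*pi*rho*a^2/BC = 2*pi*3.315e-13*(6.9184e+06)^2/92.5 = 1.077787 m per revolution
N = H/da_rev = 63822.0000 m / 1.077787 m = 59215.7733 revolutions
P = 2*pi*sqrt(a^3/mu) = 5726.9016 s
lifetime = N*P = 59215.7733 * 5726.9016 = 3.3912291e+08 s = 3925.0337 days
years = 3925.0337 / 365.25 = 10.7462 years

10.7462 years


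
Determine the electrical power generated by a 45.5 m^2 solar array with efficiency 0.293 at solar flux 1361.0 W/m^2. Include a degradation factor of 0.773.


P = area * eta * S * degradation
P = 45.5 * 0.293 * 1361.0 * 0.773
P = 14025.4446 W

14025.4446 W


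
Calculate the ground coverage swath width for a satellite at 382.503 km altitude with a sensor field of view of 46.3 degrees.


FOV = 46.3 deg = 0.8080874 rad
swath = 2 * alt * tan(FOV/2) = 2 * 382.503 * tan(0.4040437)
swath = 2 * 382.503 * 0.427568
swath = 327.0921 km

327.0921 km


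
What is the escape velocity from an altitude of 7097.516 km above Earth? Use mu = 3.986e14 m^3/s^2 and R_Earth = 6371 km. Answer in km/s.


r = 6371.0 + 7097.516 = 13468.5160 km = 1.3468516e+07 m
v_esc = sqrt(2*mu/r) = sqrt(2*3.986e14 / 1.3468516e+07)
v_esc = 7693.4967 m/s = 7.6935 km/s

7.6935 km/s


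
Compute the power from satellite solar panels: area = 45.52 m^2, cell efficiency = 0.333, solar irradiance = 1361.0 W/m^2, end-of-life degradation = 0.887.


P = area * eta * S * degradation
P = 45.52 * 0.333 * 1361.0 * 0.887
P = 18299.0369 W

18299.0369 W


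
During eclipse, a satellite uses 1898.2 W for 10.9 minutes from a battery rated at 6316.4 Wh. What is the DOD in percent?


E_used = P * t / 60 = 1898.2 * 10.9 / 60 = 344.8397 Wh
DOD = E_used / E_total * 100 = 344.8397 / 6316.4 * 100
DOD = 5.4594 %

5.4594 %


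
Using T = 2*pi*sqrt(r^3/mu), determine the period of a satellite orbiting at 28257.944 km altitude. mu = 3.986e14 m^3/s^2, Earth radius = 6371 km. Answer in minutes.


r = 34628.9440 km = 3.4628944e+07 m
T = 2*pi*sqrt(r^3/mu) = 2*pi*sqrt(4.1525775e+22 / 3.986e14)
T = 64131.3073 s = 1068.8551 min

1068.8551 minutes


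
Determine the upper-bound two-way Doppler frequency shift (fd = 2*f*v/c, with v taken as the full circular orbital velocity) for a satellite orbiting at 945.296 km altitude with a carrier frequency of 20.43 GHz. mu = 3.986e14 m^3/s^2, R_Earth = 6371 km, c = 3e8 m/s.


r = 7.316296e+06 m
v = sqrt(mu/r) = 7381.1327 m/s (worst-case radial velocity)
f = 20.43 GHz = 2.043e+10 Hz
fd = 2*f*v/c = 2*2.043e+10*7381.1327/3.0e+08
fd = 1.0053103e+06 Hz

1.0053e+06 Hz


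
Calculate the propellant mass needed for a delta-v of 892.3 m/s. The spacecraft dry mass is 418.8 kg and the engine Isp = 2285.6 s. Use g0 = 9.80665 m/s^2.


ve = Isp * g0 = 2285.6 * 9.80665 = 22414.079240 m/s
mass ratio = exp(dv/ve) = exp(892.3/22414.079240) = 1.04061283
m_prop = m_dry * (mr - 1) = 418.8 * (1.04061283 - 1)
m_prop = 17.0087 kg

17.0087 kg


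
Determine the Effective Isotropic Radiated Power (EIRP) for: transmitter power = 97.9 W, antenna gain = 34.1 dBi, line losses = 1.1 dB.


Pt = 97.9 W = 19.9078 dBW
EIRP = Pt_dBW + Gt - losses = 19.9078 + 34.1 - 1.1 = 52.9078 dBW

52.9078 dBW


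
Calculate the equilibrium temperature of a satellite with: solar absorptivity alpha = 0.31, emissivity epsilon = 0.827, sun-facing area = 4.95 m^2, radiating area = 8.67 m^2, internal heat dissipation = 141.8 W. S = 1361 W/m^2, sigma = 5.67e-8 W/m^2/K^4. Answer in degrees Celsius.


Numerator = alpha*S*A_sun + Q_int = 0.31*1361*4.95 + 141.8 = 2230.2545 W
Denominator = eps*sigma*A_rad = 0.827*5.67e-8*8.67 = 4.065441e-07 W/K^4
T^4 = 5.4858857e+09 K^4
T = 272.1521 K = -0.9979001 C

-0.9979 degrees Celsius


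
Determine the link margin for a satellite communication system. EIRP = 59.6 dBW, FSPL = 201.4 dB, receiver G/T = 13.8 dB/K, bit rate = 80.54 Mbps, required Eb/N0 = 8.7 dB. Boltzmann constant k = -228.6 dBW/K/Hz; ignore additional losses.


C/N0 = EIRP - FSPL + G/T - k = 59.6 - 201.4 + 13.8 - (-228.6)
C/N0 = 100.6000 dB-Hz
R_b = 80.54 Mbps = 8.054e+07 bps -> 10*log10(R_b) = 79.0601 dB-Hz
Eb/N0 = C/N0 - 10*log10(R_b) = 100.6000 - 79.0601 = 21.5399 dB
Margin = Eb/N0 - Eb/N0_req = 21.5399 - 8.7 = 12.8399 dB (link closes)

12.8399 dB


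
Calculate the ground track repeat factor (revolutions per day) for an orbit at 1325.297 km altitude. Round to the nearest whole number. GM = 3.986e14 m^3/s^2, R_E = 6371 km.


r = 7.696297e+06 m
T = 2*pi*sqrt(r^3/mu) = 6719.4534 s = 111.9909 min
revs/day = 1440 / 111.9909 = 12.8582
Rounded: 13 revolutions per day

13 revolutions per day


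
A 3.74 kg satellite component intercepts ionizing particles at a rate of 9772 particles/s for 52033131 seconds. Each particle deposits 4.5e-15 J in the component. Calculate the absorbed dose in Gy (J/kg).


Total energy deposited = rate * time * E_per
  = 9772 * 52033131 * 4.5e-15 = 0.002288105 J
Dose = E_total / mass = 0.002288105 / 3.74
Dose = 6.1179275e-04 Gy

6.1179e-04 Gy


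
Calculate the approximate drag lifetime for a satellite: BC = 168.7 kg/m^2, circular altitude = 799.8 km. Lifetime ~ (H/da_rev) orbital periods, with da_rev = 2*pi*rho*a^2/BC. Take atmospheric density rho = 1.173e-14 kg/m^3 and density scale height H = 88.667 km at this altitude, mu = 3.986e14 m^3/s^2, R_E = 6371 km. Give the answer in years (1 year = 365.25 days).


a = R_E + alt = 7170.8000 km = 7.1708e+06 m
da_rev = 2*pi*rho*a^2/BC = 2*pi*1.173e-14*(7.1708e+06)^2/168.7 = 0.0224645652 m per revolution
N = H/da_rev = 88667.0000 m / 0.0224645652 m = 3.9469716e+06 revolutions
P = 2*pi*sqrt(a^3/mu) = 6043.1397 s
lifetime = N*P = 3.9469716e+06 * 6043.1397 = 2.3852101e+10 s = 276065.9795 days
years = 276065.9795 / 365.25 = 755.8275 years

755.8275 years


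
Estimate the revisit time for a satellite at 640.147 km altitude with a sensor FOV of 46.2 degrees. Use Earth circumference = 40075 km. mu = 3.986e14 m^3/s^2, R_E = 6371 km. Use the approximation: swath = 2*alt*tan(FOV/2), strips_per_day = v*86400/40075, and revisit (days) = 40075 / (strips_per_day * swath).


swath = 2*640.147*tan(0.4031711) = 546.0917 km
v = sqrt(mu/r) = 7540.0480 m/s = 7.5400 km/s
strips/day = v*86400/40075 = 7.5400*86400/40075 = 16.2560
coverage/day = strips * swath = 16.2560 * 546.0917 = 8877.2791 km
revisit = 40075 / 8877.2791 = 4.5143 days

4.5143 days


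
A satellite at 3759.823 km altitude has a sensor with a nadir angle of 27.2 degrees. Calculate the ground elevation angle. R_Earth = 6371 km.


r = R_E + alt = 10130.8230 km
Law of sines in the satellite / Earth-center / ground-point triangle:
  sin(nadir)/R_E = sin(90 + el)/r  =>  cos(el) = (r/R_E)*sin(nadir)
cos(el) = (10130.8230 / 6371.0000) * sin(27.2 deg) = 0.7268526
el = arccos(0.7268526) = 43.3768 deg
(Earth-central angle = 90 - nadir - el = 19.4232 deg)

43.3768 degrees


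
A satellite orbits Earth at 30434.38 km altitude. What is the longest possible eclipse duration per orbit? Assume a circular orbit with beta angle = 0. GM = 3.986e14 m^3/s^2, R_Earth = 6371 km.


r = 36805.3800 km
T = 1171.1889 min
Eclipse fraction = arcsin(R_E/r)/pi = arcsin(6371.0000/36805.3800)/pi
= arcsin(0.1730997)/pi = 0.05537828
Eclipse duration = 0.05537828 * 1171.1889 = 64.8584 min

64.8584 minutes


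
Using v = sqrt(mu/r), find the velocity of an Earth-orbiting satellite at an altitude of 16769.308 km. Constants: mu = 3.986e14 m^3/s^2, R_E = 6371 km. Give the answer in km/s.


r = R_E + alt = 6371.0 + 16769.308 = 23140.3080 km = 2.3140308e+07 m
v = sqrt(mu/r) = sqrt(3.986e14 / 2.3140308e+07) = 4150.3439 m/s = 4.1503 km/s

4.1503 km/s


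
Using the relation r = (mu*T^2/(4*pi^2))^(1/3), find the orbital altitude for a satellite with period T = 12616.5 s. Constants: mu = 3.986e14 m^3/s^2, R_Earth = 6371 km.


T = 12616.5 s
r = (mu*T^2/(4*pi^2))^(1/3) = (3.986e14 * 12616.5^2 / (4*pi^2))^(1/3)
r = 1.1713458e+07 m = 11713.4577 km
alt = r - R_E = 11713.4577 - 6371 = 5342.4577 km

5342.4577 km


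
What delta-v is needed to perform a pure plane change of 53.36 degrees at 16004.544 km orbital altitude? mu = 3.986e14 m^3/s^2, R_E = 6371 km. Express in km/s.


r = 22375.5440 km = 2.2375544e+07 m
V = sqrt(mu/r) = 4220.6744 m/s
di = 53.36 deg = 0.9313077 rad
dV = 2*V*sin(di/2) = 2*4220.6744*sin(0.4656538)
dV = 3790.2257 m/s = 3.7902 km/s

3.7902 km/s


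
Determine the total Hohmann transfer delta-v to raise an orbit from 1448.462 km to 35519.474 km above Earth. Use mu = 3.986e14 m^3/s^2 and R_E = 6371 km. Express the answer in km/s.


r1 = 7819.4620 km = 7.819462e+06 m
r2 = 41890.4740 km = 4.1890474e+07 m
dv1 = sqrt(mu/r1)*(sqrt(2*r2/(r1+r2)) - 1) = 2129.2610 m/s
dv2 = sqrt(mu/r2)*(1 - sqrt(2*r1/(r1+r2))) = 1354.5001 m/s
total dv = |dv1| + |dv2| = 2129.2610 + 1354.5001 = 3483.7611 m/s = 3.4838 km/s

3.4838 km/s


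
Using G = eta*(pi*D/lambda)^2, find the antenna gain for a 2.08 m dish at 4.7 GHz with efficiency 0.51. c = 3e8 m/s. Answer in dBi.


lambda = c/f = 3e8 / 4.7e+09 = 0.06382979 m
G = eta*(pi*D/lambda)^2 = 0.51*(pi*2.08/0.06382979)^2
G = 5345.0257 (linear)
G = 10*log10(5345.0257) = 37.2795 dBi

37.2795 dBi


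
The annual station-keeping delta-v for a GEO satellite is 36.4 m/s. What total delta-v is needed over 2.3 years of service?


dV = rate * years = 36.4 * 2.3
dV = 83.7200 m/s

83.7200 m/s


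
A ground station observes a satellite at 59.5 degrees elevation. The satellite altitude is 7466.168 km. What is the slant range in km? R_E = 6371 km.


h = 7466.168 km, el = 59.5 deg
d = -R_E*sin(el) + sqrt((R_E*sin(el))^2 + 2*R_E*h + h^2)
d = -6371.0000*sin(1.0385) + sqrt((6371.0000*0.8616292)^2 + 2*6371.0000*7466.168 + 7466.168^2)
d = 7964.6129 km

7964.6129 km


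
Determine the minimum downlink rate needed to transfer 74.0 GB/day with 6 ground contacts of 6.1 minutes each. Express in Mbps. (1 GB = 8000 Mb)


total contact time = 6 * 6.1 * 60 = 2196.0000 s
data = 74.0 GB = 592000.0000 Mb
rate = 592000.0000 / 2196.0000 = 269.5811 Mbps

269.5811 Mbps


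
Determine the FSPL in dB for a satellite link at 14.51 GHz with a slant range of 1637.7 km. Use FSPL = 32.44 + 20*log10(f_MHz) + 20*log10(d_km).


f = 14.51 GHz = 14510.0000 MHz
d = 1637.7 km
FSPL = 32.44 + 20*log10(14510.0000) + 20*log10(1637.7)
FSPL = 32.44 + 83.2333 + 64.2847
FSPL = 179.9580 dB

179.9580 dB


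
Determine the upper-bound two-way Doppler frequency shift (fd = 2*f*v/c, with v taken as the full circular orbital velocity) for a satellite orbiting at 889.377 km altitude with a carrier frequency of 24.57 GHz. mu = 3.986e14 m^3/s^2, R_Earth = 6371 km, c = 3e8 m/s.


r = 7.260377e+06 m
v = sqrt(mu/r) = 7409.5027 m/s (worst-case radial velocity)
f = 24.57 GHz = 2.457e+10 Hz
fd = 2*f*v/c = 2*2.457e+10*7409.5027/3.0e+08
fd = 1.2136765e+06 Hz

1.2137e+06 Hz


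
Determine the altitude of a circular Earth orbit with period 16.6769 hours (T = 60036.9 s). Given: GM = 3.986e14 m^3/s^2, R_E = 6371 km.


T = 60036.9 s
r = (mu*T^2/(4*pi^2))^(1/3) = (3.986e14 * 60036.9^2 / (4*pi^2))^(1/3)
r = 3.3138895e+07 m = 33138.8952 km
alt = r - R_E = 33138.8952 - 6371 = 26767.8952 km

26767.8952 km


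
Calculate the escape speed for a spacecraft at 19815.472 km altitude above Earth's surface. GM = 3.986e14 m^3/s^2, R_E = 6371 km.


r = 6371.0 + 19815.472 = 26186.4720 km = 2.6186472e+07 m
v_esc = sqrt(2*mu/r) = sqrt(2*3.986e14 / 2.6186472e+07)
v_esc = 5517.5357 m/s = 5.5175 km/s

5.5175 km/s


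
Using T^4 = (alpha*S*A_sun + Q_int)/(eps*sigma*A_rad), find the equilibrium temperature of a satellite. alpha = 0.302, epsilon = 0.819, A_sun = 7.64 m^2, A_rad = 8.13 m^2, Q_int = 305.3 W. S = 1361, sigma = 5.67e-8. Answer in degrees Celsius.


Numerator = alpha*S*A_sun + Q_int = 0.302*1361*7.64 + 305.3 = 3445.5081 W
Denominator = eps*sigma*A_rad = 0.819*5.67e-8*8.13 = 3.7753525e-07 W/K^4
T^4 = 9.1263216e+09 K^4
T = 309.0822 K = 35.9322 C

35.9322 degrees Celsius


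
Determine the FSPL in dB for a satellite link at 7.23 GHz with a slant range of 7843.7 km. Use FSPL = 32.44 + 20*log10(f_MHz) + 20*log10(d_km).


f = 7.23 GHz = 7230.0000 MHz
d = 7843.7 km
FSPL = 32.44 + 20*log10(7230.0000) + 20*log10(7843.7)
FSPL = 32.44 + 77.1828 + 77.8904
FSPL = 187.5132 dB

187.5132 dB


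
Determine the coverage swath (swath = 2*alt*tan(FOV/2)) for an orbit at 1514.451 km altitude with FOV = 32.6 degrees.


FOV = 32.6 deg = 0.5689773 rad
swath = 2 * alt * tan(FOV/2) = 2 * 1514.451 * tan(0.2844887)
swath = 2 * 1514.451 * 0.2924205
swath = 885.7129 km

885.7129 km


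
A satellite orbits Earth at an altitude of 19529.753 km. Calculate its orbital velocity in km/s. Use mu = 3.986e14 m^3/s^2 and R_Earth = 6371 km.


r = R_E + alt = 6371.0 + 19529.753 = 25900.7530 km = 2.5900753e+07 m
v = sqrt(mu/r) = sqrt(3.986e14 / 2.5900753e+07) = 3922.9471 m/s = 3.9229 km/s

3.9229 km/s


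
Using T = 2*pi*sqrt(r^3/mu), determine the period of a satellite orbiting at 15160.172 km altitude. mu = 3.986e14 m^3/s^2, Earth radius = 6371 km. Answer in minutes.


r = 21531.1720 km = 2.1531172e+07 m
T = 2*pi*sqrt(r^3/mu) = 2*pi*sqrt(9.9816655e+21 / 3.986e14)
T = 31442.1856 s = 524.0364 min

524.0364 minutes


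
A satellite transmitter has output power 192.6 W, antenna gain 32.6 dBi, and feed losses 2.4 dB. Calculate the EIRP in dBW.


Pt = 192.6 W = 22.8466 dBW
EIRP = Pt_dBW + Gt - losses = 22.8466 + 32.6 - 2.4 = 53.0466 dBW

53.0466 dBW


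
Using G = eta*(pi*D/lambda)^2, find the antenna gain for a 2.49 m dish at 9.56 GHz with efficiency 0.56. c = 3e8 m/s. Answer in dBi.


lambda = c/f = 3e8 / 9.56e+09 = 0.03138075 m
G = eta*(pi*D/lambda)^2 = 0.56*(pi*2.49/0.03138075)^2
G = 34798.4373 (linear)
G = 10*log10(34798.4373) = 45.4156 dBi

45.4156 dBi


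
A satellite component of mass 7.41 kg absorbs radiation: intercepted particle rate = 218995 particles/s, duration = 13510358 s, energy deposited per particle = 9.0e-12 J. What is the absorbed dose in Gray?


Total energy deposited = rate * time * E_per
  = 218995 * 13510358 * 9.0e-12 = 26.6283 J
Dose = E_total / mass = 26.6283 / 7.41
Dose = 3.5936 Gy

3.5936 Gy


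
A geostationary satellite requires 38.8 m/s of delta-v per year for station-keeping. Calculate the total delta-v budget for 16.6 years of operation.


dV = rate * years = 38.8 * 16.6
dV = 644.0800 m/s

644.0800 m/s


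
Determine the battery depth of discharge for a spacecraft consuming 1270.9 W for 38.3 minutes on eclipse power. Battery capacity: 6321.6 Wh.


E_used = P * t / 60 = 1270.9 * 38.3 / 60 = 811.2578 Wh
DOD = E_used / E_total * 100 = 811.2578 / 6321.6 * 100
DOD = 12.8331 %

12.8331 %


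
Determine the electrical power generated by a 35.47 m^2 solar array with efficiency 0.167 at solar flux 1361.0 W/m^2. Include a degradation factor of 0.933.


P = area * eta * S * degradation
P = 35.47 * 0.167 * 1361.0 * 0.933
P = 7521.7246 W

7521.7246 W


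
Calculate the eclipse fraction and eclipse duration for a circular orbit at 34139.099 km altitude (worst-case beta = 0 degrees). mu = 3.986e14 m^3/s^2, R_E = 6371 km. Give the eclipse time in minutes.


r = 40510.0990 km
T = 1352.3993 min
Eclipse fraction = arcsin(R_E/r)/pi = arcsin(6371.0000/40510.0990)/pi
= arcsin(0.1572694)/pi = 0.05026911
Eclipse duration = 0.05026911 * 1352.3993 = 67.9839 min

67.9839 minutes


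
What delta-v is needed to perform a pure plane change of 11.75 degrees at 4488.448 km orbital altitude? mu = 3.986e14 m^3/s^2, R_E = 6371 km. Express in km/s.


r = 10859.4480 km = 1.0859448e+07 m
V = sqrt(mu/r) = 6058.4953 m/s
di = 11.75 deg = 0.2050762 rad
dV = 2*V*sin(di/2) = 2*6058.4953*sin(0.1025381)
dV = 1240.2770 m/s = 1.2403 km/s

1.2403 km/s


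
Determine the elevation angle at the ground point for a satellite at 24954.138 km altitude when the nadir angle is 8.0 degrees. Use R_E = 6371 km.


r = R_E + alt = 31325.1380 km
Law of sines in the satellite / Earth-center / ground-point triangle:
  sin(nadir)/R_E = sin(90 + el)/r  =>  cos(el) = (r/R_E)*sin(nadir)
cos(el) = (31325.1380 / 6371.0000) * sin(8.0 deg) = 0.6842908
el = arccos(0.6842908) = 46.8201 deg
(Earth-central angle = 90 - nadir - el = 35.1799 deg)

46.8201 degrees
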